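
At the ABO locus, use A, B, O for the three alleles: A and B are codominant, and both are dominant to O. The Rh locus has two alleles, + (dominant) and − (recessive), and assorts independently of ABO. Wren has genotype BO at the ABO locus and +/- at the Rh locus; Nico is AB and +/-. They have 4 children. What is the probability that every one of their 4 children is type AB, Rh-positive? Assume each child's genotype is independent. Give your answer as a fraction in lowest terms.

81/65536

ABO cross BO × AB → 1/4 A, 1/2 B, 1/4 AB.
Rh cross +/- × +/- → 3/4 Rh+, 1/4 Rh-; so P(type AB, Rh-positive) = 1/4 × 3/4 = 3/16 per child.
All 4 independent: (3/16)^4 = 81/65536.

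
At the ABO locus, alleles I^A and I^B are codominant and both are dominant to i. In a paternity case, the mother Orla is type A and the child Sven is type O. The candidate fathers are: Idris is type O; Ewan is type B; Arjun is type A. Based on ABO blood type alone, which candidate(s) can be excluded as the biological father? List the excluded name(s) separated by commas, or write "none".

A candidate is excluded only if no genotype consistent with his phenotype could produce a type O child with a type A mother.
Every candidate has at least one consistent genotype combination, so none can be excluded.

none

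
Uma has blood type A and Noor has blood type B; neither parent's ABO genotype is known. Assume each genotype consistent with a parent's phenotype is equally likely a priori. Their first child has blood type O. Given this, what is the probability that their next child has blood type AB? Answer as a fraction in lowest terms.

Possible genotypes: Uma ∈ {AA, AO}; Noor ∈ {BB, BO}.
Weight each parental genotype pair by prior × P(type-O child):
  AO × BO: posterior weight 1; P(next child type AB) = 1/4.
Weighted sum = 1/4.

1/4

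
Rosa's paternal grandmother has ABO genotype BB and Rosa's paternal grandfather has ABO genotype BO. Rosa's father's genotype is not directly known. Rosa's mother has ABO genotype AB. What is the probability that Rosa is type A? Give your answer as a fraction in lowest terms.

1/8

Rosa's father's ABO genotype from BB × BO: 1/2 BB, 1/2 BO.
Crossing each possibility with the mother AB and summing P(type A): 1/2·0 + 1/2·1/4 = 1/8.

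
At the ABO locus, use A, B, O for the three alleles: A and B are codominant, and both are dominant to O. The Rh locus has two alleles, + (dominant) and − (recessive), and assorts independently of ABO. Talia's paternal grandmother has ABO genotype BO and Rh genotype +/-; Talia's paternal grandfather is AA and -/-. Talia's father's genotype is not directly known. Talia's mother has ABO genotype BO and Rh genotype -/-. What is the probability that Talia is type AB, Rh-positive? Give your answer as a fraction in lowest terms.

1/16

Talia's father's ABO genotype from BO × AA: 1/2 AB, 1/2 AO.
Crossing each possibility with the mother BO and summing P(type AB): 1/2·1/4 + 1/2·1/4 = 1/4.
Similarly for Rh via the father's Rh distribution: P(Rh+) = 1/4.
Independent loci: 1/4 × 1/4 = 1/16.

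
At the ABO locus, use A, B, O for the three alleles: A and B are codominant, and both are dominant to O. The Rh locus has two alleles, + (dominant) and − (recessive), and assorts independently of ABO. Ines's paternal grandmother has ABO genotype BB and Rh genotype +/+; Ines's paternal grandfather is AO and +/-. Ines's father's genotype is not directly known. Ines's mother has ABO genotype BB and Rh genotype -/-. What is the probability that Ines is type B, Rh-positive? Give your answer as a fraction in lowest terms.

Ines's father's ABO genotype from BB × AO: 1/2 AB, 1/2 BO.
Crossing each possibility with the mother BB and summing P(type B): 1/2·1/2 + 1/2·1 = 3/4.
Similarly for Rh via the father's Rh distribution: P(Rh+) = 3/4.
Independent loci: 3/4 × 3/4 = 9/16.

9/16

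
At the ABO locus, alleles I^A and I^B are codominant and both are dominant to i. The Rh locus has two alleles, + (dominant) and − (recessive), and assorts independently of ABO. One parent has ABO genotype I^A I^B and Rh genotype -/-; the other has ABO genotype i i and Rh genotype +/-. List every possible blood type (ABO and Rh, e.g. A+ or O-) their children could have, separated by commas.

A+, A-, B+, B-

Gametes from I^A I^B × i i give offspring ABO genotypes I^A i, I^B i, i.e. phenotypes A, B.
Rh cross -/- × +/- → phenotypes Rh+, Rh-.
Combining independently: A+, A-, B+, B-.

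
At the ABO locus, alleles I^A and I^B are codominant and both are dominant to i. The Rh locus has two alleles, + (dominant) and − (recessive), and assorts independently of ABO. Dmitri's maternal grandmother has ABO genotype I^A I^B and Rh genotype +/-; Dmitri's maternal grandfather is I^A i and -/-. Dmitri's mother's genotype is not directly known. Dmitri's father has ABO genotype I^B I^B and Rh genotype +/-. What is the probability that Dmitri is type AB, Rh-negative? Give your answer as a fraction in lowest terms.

Dmitri's mother's ABO genotype from I^A I^B × I^A i: 1/4 I^A I^A, 1/4 I^A I^B, 1/4 I^A i, 1/4 I^B i.
Crossing each possibility with the father I^B I^B and summing P(type AB): 1/4·1 + 1/4·1/2 + 1/4·1/2 + 1/4·0 = 1/2.
Similarly for Rh via the mother's Rh distribution: P(Rh-) = 3/8.
Independent loci: 1/2 × 3/8 = 3/16.

3/16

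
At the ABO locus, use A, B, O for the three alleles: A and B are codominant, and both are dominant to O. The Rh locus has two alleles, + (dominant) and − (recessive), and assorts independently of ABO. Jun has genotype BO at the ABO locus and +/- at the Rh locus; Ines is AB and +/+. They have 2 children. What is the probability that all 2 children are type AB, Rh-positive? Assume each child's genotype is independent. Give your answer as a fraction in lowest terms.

1/16

ABO cross BO × AB → 1/4 A, 1/2 B, 1/4 AB.
Rh cross +/- × +/+ → 1 Rh+; so P(type AB, Rh-positive) = 1/4 × 1 = 1/4 per child.
All 2 independent: (1/4)^2 = 1/16.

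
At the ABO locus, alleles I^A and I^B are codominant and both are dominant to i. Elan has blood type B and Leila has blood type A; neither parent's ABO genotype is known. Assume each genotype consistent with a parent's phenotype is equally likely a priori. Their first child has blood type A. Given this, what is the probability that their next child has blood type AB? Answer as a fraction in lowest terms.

5/12

Possible genotypes: Elan ∈ {I^B I^B, I^B i}; Leila ∈ {I^A I^A, I^A i}.
Weight each parental genotype pair by prior × P(type-A child):
  I^B i × I^A I^A: posterior weight 2/3; P(next child type AB) = 1/2.
  I^B i × I^A i: posterior weight 1/3; P(next child type AB) = 1/4.
Weighted sum = 5/12.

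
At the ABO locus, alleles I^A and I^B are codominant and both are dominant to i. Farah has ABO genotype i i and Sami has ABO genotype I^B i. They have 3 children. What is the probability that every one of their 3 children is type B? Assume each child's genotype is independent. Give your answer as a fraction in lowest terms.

ABO cross i i × I^B i → 1/2 O, 1/2 B.
So P(type B) = 1/2 per child.
All 3 independent: (1/2)^3 = 1/8.

1/8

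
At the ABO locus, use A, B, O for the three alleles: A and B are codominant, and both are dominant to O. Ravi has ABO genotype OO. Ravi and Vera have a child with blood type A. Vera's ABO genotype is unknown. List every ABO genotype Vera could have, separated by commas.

For each candidate genotype of Vera, check whether crossing it with OO can produce every observed child phenotype.
  AA → possible child types {A} ✓
  AB → possible child types {A, B} ✓
  AO → possible child types {O, A} ✓
  BB → possible child types {B} ✗
  BO → possible child types {O, B} ✗
  OO → possible child types {O} ✗

AA, AB, AO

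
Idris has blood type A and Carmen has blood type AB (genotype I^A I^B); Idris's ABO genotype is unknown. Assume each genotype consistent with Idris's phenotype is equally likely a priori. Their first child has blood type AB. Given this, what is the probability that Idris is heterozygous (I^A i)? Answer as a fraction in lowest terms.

1/3

Possible genotypes: Idris ∈ {I^A I^A, I^A i}; Carmen ∈ {I^A I^B}.
Weight each parental genotype pair by prior × P(type-AB child):
  I^A I^A × I^A I^B: posterior weight 2/3.
  I^A i × I^A I^B: posterior weight 1/3.
Sum the posterior weight over pairs where Idris is I^A i: 1/3.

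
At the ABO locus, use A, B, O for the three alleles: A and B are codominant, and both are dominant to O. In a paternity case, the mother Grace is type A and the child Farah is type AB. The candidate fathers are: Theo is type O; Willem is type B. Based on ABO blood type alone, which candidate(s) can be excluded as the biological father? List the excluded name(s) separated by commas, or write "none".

A candidate is excluded only if no genotype consistent with his phenotype could produce a type AB child with a type A mother.
Theo (type O): no genotype consistent with that phenotype can produce a type-AB child with a type-A mother.

Theo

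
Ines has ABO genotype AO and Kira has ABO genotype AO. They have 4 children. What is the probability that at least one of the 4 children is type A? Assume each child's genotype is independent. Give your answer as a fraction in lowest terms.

ABO cross AO × AO → 1/4 O, 3/4 A.
So P(type A) = 3/4 per child.
P(none) = (1/4)^4 = 1/256; P(at least one) = 1 − 1/256 = 255/256.

255/256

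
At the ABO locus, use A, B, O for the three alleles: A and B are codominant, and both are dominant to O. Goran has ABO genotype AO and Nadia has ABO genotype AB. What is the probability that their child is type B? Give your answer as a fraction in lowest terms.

ABO cross AO × AB → offspring phenotypes: 1/2 A, 1/4 B, 1/4 AB.
So P(type B) = 1/4.

1/4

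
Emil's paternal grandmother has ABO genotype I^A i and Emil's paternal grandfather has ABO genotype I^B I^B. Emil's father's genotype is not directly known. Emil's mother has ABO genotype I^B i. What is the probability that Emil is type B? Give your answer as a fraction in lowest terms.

5/8

Emil's father's ABO genotype from I^A i × I^B I^B: 1/2 I^A I^B, 1/2 I^B i.
Crossing each possibility with the mother I^B i and summing P(type B): 1/2·1/2 + 1/2·3/4 = 5/8.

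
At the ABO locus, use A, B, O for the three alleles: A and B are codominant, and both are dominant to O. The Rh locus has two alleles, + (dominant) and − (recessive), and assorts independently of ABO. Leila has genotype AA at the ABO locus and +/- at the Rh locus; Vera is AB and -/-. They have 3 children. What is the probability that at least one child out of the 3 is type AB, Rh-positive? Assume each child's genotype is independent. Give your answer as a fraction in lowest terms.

ABO cross AA × AB → 1/2 A, 1/2 AB.
Rh cross +/- × -/- → 1/2 Rh+, 1/2 Rh-; so P(type AB, Rh-positive) = 1/2 × 1/2 = 1/4 per child.
P(none) = (3/4)^3 = 27/64; P(at least one) = 1 − 27/64 = 37/64.

37/64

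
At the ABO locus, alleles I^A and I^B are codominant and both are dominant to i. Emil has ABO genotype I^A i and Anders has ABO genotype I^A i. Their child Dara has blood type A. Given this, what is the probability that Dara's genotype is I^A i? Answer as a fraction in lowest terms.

Cross I^A i × I^A i → 1/4 I^A I^A, 1/2 I^A i, 1/4 i i.
Type-A genotypes among offspring: I^A I^A (1/4), I^A i (1/2); total 3/4.
P(I^A i | type A) = (1/2) / (3/4) = 2/3.

2/3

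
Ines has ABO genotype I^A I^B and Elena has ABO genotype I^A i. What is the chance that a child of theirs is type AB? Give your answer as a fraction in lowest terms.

1/4

ABO cross I^A I^B × I^A i → offspring phenotypes: 1/2 A, 1/4 B, 1/4 AB.
So P(type AB) = 1/4.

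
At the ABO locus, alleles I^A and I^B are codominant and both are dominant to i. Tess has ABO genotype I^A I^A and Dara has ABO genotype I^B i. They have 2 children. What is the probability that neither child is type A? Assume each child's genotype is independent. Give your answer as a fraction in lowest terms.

1/4

ABO cross I^A I^A × I^B i → 1/2 A, 1/2 AB.
So P(type A) = 1/2 per child.
P(not type A) = 1/2 for one child; (1/2)^2 = 1/4.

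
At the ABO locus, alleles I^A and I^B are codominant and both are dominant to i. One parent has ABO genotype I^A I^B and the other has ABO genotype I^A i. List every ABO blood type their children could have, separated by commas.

Gametes from I^A I^B × I^A i give offspring ABO genotypes I^A I^A, I^A I^B, I^A i, I^B i, i.e. phenotypes A, B, AB.

A, B, AB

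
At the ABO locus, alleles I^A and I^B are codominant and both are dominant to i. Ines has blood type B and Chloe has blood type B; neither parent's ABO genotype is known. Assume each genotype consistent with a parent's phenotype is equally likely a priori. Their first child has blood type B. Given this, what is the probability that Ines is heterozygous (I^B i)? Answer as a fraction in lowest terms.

7/15

Possible genotypes: Ines ∈ {I^B I^B, I^B i}; Chloe ∈ {I^B I^B, I^B i}.
Weight each parental genotype pair by prior × P(type-B child):
  I^B I^B × I^B I^B: posterior weight 4/15.
  I^B I^B × I^B i: posterior weight 4/15.
  I^B i × I^B I^B: posterior weight 4/15.
  I^B i × I^B i: posterior weight 1/5.
Sum the posterior weight over pairs where Ines is I^B i: 7/15.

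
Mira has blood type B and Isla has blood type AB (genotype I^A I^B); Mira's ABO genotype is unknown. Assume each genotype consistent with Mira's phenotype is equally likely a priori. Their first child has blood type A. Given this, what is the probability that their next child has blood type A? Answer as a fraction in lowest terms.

1/4

Possible genotypes: Mira ∈ {I^B I^B, I^B i}; Isla ∈ {I^A I^B}.
Weight each parental genotype pair by prior × P(type-A child):
  I^B i × I^A I^B: posterior weight 1; P(next child type A) = 1/4.
Weighted sum = 1/4.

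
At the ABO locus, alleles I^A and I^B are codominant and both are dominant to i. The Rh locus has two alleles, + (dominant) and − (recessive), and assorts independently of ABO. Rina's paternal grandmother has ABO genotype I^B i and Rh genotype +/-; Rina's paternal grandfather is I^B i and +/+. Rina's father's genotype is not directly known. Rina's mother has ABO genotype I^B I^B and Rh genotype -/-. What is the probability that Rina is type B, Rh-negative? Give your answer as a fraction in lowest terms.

Rina's father's ABO genotype from I^B i × I^B i: 1/4 I^B I^B, 1/2 I^B i, 1/4 i i.
Crossing each possibility with the mother I^B I^B and summing P(type B): 1/4·1 + 1/2·1 + 1/4·1 = 1.
Similarly for Rh via the father's Rh distribution: P(Rh-) = 1/4.
Independent loci: 1 × 1/4 = 1/4.

1/4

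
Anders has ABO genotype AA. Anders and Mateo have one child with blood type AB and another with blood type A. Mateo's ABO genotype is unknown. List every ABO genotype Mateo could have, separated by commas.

AB, BO

For each candidate genotype of Mateo, check whether crossing it with AA can produce every observed child phenotype.
  AA → possible child types {A} ✗
  AB → possible child types {A, AB} ✓
  AO → possible child types {A} ✗
  BB → possible child types {AB} ✗
  BO → possible child types {A, AB} ✓
  OO → possible child types {A} ✗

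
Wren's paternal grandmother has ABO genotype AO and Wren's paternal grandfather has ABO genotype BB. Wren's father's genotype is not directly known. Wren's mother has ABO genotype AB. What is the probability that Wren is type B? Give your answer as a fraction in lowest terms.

Wren's father's ABO genotype from AO × BB: 1/2 AB, 1/2 BO.
Crossing each possibility with the mother AB and summing P(type B): 1/2·1/4 + 1/2·1/2 = 3/8.

3/8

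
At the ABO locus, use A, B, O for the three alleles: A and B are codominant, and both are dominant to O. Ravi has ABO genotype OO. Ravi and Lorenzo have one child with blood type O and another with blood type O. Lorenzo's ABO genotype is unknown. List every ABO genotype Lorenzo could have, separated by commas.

For each candidate genotype of Lorenzo, check whether crossing it with OO can produce every observed child phenotype.
  AA → possible child types {A} ✗
  AB → possible child types {A, B} ✗
  AO → possible child types {O, A} ✓
  BB → possible child types {B} ✗
  BO → possible child types {O, B} ✓
  OO → possible child types {O} ✓

AO, BO, OO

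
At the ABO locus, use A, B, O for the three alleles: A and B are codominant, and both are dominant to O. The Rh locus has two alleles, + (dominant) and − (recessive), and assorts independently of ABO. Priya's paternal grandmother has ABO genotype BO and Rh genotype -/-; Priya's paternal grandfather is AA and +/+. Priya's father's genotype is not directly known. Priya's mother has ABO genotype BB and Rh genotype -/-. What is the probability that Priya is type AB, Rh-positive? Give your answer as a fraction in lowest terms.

Priya's father's ABO genotype from BO × AA: 1/2 AB, 1/2 AO.
Crossing each possibility with the mother BB and summing P(type AB): 1/2·1/2 + 1/2·1/2 = 1/2.
Similarly for Rh via the father's Rh distribution: P(Rh+) = 1/2.
Independent loci: 1/2 × 1/2 = 1/4.

1/4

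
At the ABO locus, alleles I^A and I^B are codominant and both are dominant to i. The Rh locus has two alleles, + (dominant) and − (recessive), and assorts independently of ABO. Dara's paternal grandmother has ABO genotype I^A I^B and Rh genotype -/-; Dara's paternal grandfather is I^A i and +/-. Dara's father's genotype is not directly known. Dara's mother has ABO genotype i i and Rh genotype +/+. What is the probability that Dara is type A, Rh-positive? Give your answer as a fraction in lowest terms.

1/2

Dara's father's ABO genotype from I^A I^B × I^A i: 1/4 I^A I^A, 1/4 I^A I^B, 1/4 I^A i, 1/4 I^B i.
Crossing each possibility with the mother i i and summing P(type A): 1/4·1 + 1/4·1/2 + 1/4·1/2 + 1/4·0 = 1/2.
Similarly for Rh via the father's Rh distribution: P(Rh+) = 1.
Independent loci: 1/2 × 1 = 1/2.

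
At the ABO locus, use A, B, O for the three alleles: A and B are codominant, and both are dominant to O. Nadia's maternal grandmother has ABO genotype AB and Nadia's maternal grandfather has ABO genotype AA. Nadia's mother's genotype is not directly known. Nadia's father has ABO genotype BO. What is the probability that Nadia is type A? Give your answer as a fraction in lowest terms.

Nadia's mother's ABO genotype from AB × AA: 1/2 AA, 1/2 AB.
Crossing each possibility with the father BO and summing P(type A): 1/2·1/2 + 1/2·1/4 = 3/8.

3/8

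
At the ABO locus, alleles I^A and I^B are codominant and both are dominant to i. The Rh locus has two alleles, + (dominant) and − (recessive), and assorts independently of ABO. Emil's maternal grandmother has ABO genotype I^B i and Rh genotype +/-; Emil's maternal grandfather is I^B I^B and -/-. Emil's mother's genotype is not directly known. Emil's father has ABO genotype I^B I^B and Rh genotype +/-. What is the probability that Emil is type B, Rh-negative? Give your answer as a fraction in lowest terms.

3/8

Emil's mother's ABO genotype from I^B i × I^B I^B: 1/2 I^B I^B, 1/2 I^B i.
Crossing each possibility with the father I^B I^B and summing P(type B): 1/2·1 + 1/2·1 = 1.
Similarly for Rh via the mother's Rh distribution: P(Rh-) = 3/8.
Independent loci: 1 × 3/8 = 3/8.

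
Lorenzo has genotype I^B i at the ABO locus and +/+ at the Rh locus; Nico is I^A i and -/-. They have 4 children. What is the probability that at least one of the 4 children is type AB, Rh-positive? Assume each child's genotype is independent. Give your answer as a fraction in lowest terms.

175/256

ABO cross I^B i × I^A i → 1/4 O, 1/4 A, 1/4 B, 1/4 AB.
Rh cross +/+ × -/- → 1 Rh+; so P(type AB, Rh-positive) = 1/4 × 1 = 1/4 per child.
P(none) = (3/4)^4 = 81/256; P(at least one) = 1 − 81/256 = 175/256.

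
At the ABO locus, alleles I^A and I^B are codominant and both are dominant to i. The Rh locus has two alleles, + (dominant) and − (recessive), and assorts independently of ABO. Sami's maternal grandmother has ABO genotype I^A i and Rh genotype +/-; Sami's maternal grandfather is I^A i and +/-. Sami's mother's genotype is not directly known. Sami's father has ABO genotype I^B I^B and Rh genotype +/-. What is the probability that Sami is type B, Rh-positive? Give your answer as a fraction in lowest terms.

Sami's mother's ABO genotype from I^A i × I^A i: 1/4 I^A I^A, 1/2 I^A i, 1/4 i i.
Crossing each possibility with the father I^B I^B and summing P(type B): 1/4·0 + 1/2·1/2 + 1/4·1 = 1/2.
Similarly for Rh via the mother's Rh distribution: P(Rh+) = 3/4.
Independent loci: 1/2 × 3/4 = 3/8.

3/8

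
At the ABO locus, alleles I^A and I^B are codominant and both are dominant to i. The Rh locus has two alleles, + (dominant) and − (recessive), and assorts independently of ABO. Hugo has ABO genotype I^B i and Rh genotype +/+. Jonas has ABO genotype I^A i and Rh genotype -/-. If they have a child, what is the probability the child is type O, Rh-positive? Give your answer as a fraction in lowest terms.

1/4

ABO cross I^B i × I^A i → offspring phenotypes: 1/4 O, 1/4 A, 1/4 B, 1/4 AB.
Rh cross +/+ × -/- → 1 Rh+.
Independent loci: P(type O, Rh-positive) = 1/4 × 1 = 1/4.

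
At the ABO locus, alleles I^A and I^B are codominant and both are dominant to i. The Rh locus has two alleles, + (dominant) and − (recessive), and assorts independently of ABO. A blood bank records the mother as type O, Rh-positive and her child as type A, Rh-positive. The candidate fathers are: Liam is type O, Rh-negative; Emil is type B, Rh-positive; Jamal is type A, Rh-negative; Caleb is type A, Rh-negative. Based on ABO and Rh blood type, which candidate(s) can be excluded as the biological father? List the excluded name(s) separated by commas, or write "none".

Liam, Emil

A candidate is excluded only if no genotype consistent with his phenotype could produce a type A, Rh-positive child with a type O, Rh-positive mother.
Liam (type O, Rh-): no genotype consistent with that phenotype can produce a type-A Rh+ child with a type-O mother.
Emil (type B, Rh+): no genotype consistent with that phenotype can produce a type-A Rh+ child with a type-O mother.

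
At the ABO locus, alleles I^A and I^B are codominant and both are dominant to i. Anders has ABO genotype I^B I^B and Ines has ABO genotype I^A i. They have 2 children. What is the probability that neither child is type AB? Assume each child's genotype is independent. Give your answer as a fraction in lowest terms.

1/4

ABO cross I^B I^B × I^A i → 1/2 B, 1/2 AB.
So P(type AB) = 1/2 per child.
P(not type AB) = 1/2 for one child; (1/2)^2 = 1/4.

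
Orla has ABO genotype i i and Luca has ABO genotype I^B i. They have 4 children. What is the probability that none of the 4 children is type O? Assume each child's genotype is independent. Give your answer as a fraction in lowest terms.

ABO cross i i × I^B i → 1/2 O, 1/2 B.
So P(type O) = 1/2 per child.
P(not type O) = 1/2 for one child; (1/2)^4 = 1/16.

1/16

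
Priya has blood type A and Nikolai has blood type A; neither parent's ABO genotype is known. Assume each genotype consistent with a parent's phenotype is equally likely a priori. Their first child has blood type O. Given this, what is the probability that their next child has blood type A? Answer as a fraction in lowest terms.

Possible genotypes: Priya ∈ {I^A I^A, I^A i}; Nikolai ∈ {I^A I^A, I^A i}.
Weight each parental genotype pair by prior × P(type-O child):
  I^A i × I^A i: posterior weight 1; P(next child type A) = 3/4.
Weighted sum = 3/4.

3/4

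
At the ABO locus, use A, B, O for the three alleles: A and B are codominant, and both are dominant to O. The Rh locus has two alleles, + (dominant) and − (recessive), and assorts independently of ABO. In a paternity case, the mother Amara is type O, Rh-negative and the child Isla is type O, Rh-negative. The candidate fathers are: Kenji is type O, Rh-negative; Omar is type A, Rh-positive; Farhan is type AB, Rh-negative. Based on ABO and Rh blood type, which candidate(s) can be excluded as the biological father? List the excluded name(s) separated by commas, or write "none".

A candidate is excluded only if no genotype consistent with his phenotype could produce a type O, Rh-negative child with a type O, Rh-negative mother.
Farhan (type AB, Rh-): no genotype consistent with that phenotype can produce a type-O Rh- child with a type-O mother.

Farhan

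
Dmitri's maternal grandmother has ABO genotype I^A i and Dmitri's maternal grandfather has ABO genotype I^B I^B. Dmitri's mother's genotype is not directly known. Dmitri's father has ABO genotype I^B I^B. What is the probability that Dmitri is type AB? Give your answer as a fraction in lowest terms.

1/4

Dmitri's mother's ABO genotype from I^A i × I^B I^B: 1/2 I^A I^B, 1/2 I^B i.
Crossing each possibility with the father I^B I^B and summing P(type AB): 1/2·1/2 + 1/2·0 = 1/4.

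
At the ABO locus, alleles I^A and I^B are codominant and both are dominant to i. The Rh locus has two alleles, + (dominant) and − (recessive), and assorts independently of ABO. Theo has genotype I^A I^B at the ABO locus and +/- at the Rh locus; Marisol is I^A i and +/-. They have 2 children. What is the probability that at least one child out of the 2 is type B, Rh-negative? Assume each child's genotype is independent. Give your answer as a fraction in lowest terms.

ABO cross I^A I^B × I^A i → 1/2 A, 1/4 B, 1/4 AB.
Rh cross +/- × +/- → 3/4 Rh+, 1/4 Rh-; so P(type B, Rh-negative) = 1/4 × 1/4 = 1/16 per child.
P(none) = (15/16)^2 = 225/256; P(at least one) = 1 − 225/256 = 31/256.

31/256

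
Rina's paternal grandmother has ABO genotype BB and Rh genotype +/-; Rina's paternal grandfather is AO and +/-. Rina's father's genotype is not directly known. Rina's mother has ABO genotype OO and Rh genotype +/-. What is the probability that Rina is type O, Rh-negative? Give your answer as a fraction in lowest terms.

1/16

Rina's father's ABO genotype from BB × AO: 1/2 AB, 1/2 BO.
Crossing each possibility with the mother OO and summing P(type O): 1/2·0 + 1/2·1/2 = 1/4.
Similarly for Rh via the father's Rh distribution: P(Rh-) = 1/4.
Independent loci: 1/4 × 1/4 = 1/16.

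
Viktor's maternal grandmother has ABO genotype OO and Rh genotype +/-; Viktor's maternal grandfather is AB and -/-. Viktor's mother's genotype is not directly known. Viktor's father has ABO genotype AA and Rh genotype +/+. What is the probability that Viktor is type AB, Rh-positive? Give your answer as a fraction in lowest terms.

1/4

Viktor's mother's ABO genotype from OO × AB: 1/2 AO, 1/2 BO.
Crossing each possibility with the father AA and summing P(type AB): 1/2·0 + 1/2·1/2 = 1/4.
Similarly for Rh via the mother's Rh distribution: P(Rh+) = 1.
Independent loci: 1/4 × 1 = 1/4.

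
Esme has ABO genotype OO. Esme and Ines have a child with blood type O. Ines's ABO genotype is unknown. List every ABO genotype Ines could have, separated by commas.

For each candidate genotype of Ines, check whether crossing it with OO can produce every observed child phenotype.
  AA → possible child types {A} ✗
  AB → possible child types {A, B} ✗
  AO → possible child types {O, A} ✓
  BB → possible child types {B} ✗
  BO → possible child types {O, B} ✓
  OO → possible child types {O} ✓

AO, BO, OO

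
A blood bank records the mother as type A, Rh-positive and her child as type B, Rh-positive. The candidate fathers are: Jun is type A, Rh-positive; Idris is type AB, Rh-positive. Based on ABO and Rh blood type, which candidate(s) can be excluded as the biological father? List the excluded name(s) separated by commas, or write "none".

A candidate is excluded only if no genotype consistent with his phenotype could produce a type B, Rh-positive child with a type A, Rh-positive mother.
Jun (type A, Rh+): no genotype consistent with that phenotype can produce a type-B Rh+ child with a type-A mother.

Jun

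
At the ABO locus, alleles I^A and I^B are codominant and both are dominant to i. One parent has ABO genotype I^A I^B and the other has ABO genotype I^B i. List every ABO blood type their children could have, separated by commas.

Gametes from I^A I^B × I^B i give offspring ABO genotypes I^A I^B, I^A i, I^B I^B, I^B i, i.e. phenotypes A, B, AB.

A, B, AB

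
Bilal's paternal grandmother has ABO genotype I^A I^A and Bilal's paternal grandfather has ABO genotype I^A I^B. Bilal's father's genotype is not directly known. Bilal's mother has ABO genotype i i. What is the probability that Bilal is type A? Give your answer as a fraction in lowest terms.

Bilal's father's ABO genotype from I^A I^A × I^A I^B: 1/2 I^A I^A, 1/2 I^A I^B.
Crossing each possibility with the mother i i and summing P(type A): 1/2·1 + 1/2·1/2 = 3/4.

3/4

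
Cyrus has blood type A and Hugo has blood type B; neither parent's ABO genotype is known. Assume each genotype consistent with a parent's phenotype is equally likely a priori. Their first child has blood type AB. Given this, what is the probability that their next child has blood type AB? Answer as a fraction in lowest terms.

Possible genotypes: Cyrus ∈ {I^A I^A, I^A i}; Hugo ∈ {I^B I^B, I^B i}.
Weight each parental genotype pair by prior × P(type-AB child):
  I^A I^A × I^B I^B: posterior weight 4/9; P(next child type AB) = 1.
  I^A I^A × I^B i: posterior weight 2/9; P(next child type AB) = 1/2.
  I^A i × I^B I^B: posterior weight 2/9; P(next child type AB) = 1/2.
  I^A i × I^B i: posterior weight 1/9; P(next child type AB) = 1/4.
Weighted sum = 25/36.

25/36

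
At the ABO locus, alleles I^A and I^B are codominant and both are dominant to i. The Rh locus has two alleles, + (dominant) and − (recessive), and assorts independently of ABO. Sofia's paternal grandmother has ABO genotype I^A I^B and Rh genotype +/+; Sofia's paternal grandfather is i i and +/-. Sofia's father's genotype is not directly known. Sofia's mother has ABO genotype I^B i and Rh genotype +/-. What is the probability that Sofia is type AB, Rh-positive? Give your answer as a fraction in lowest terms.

7/64

Sofia's father's ABO genotype from I^A I^B × i i: 1/2 I^A i, 1/2 I^B i.
Crossing each possibility with the mother I^B i and summing P(type AB): 1/2·1/4 + 1/2·0 = 1/8.
Similarly for Rh via the father's Rh distribution: P(Rh+) = 7/8.
Independent loci: 1/8 × 7/8 = 7/64.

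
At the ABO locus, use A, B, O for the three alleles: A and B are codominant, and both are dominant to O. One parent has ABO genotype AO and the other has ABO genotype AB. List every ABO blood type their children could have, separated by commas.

Gametes from AO × AB give offspring ABO genotypes AA, AB, AO, BO, i.e. phenotypes A, B, AB.

A, B, AB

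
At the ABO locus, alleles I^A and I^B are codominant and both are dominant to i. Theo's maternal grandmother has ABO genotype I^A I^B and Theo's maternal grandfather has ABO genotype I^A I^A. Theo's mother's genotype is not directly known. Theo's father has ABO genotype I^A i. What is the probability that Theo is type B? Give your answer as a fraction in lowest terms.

Theo's mother's ABO genotype from I^A I^B × I^A I^A: 1/2 I^A I^A, 1/2 I^A I^B.
Crossing each possibility with the father I^A i and summing P(type B): 1/2·0 + 1/2·1/4 = 1/8.

1/8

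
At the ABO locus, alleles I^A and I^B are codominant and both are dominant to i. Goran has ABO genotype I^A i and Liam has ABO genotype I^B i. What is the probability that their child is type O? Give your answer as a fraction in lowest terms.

1/4

ABO cross I^A i × I^B i → offspring phenotypes: 1/4 O, 1/4 A, 1/4 B, 1/4 AB.
So P(type O) = 1/4.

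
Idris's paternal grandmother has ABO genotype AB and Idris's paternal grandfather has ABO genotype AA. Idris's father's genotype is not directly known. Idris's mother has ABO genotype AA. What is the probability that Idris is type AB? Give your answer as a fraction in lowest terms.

1/4

Idris's father's ABO genotype from AB × AA: 1/2 AA, 1/2 AB.
Crossing each possibility with the mother AA and summing P(type AB): 1/2·0 + 1/2·1/2 = 1/4.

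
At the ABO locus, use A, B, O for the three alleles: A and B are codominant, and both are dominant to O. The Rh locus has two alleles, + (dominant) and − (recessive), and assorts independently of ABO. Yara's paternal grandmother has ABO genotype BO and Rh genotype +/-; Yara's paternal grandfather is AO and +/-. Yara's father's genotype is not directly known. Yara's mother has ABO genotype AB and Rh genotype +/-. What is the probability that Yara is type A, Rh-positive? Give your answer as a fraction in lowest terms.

9/32

Yara's father's ABO genotype from BO × AO: 1/4 AB, 1/4 AO, 1/4 BO, 1/4 OO.
Crossing each possibility with the mother AB and summing P(type A): 1/4·1/4 + 1/4·1/2 + 1/4·1/4 + 1/4·1/2 = 3/8.
Similarly for Rh via the father's Rh distribution: P(Rh+) = 3/4.
Independent loci: 3/8 × 3/4 = 9/32.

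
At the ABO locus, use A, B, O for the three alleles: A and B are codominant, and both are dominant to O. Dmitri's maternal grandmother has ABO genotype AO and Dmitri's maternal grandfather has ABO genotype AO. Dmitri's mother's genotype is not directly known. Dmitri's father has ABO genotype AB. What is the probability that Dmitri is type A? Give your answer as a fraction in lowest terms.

Dmitri's mother's ABO genotype from AO × AO: 1/4 AA, 1/2 AO, 1/4 OO.
Crossing each possibility with the father AB and summing P(type A): 1/4·1/2 + 1/2·1/2 + 1/4·1/2 = 1/2.

1/2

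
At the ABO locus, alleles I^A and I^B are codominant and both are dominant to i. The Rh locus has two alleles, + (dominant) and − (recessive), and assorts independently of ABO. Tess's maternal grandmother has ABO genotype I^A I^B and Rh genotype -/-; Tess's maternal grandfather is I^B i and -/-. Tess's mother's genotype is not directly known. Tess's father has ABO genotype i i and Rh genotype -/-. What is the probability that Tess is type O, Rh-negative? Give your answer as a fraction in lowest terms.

1/4

Tess's mother's ABO genotype from I^A I^B × I^B i: 1/4 I^A I^B, 1/4 I^A i, 1/4 I^B I^B, 1/4 I^B i.
Crossing each possibility with the father i i and summing P(type O): 1/4·0 + 1/4·1/2 + 1/4·0 + 1/4·1/2 = 1/4.
Similarly for Rh via the mother's Rh distribution: P(Rh-) = 1.
Independent loci: 1/4 × 1 = 1/4.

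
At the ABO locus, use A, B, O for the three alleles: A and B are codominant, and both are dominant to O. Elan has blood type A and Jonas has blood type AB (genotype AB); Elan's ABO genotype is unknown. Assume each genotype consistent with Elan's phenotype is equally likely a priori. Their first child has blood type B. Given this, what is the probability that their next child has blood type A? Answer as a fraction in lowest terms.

Possible genotypes: Elan ∈ {AA, AO}; Jonas ∈ {AB}.
Weight each parental genotype pair by prior × P(type-B child):
  AO × AB: posterior weight 1; P(next child type A) = 1/2.
Weighted sum = 1/2.

1/2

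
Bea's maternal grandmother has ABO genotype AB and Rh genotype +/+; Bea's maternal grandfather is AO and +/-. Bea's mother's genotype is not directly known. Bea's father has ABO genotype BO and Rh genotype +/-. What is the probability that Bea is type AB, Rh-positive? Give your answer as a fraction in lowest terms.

Bea's mother's ABO genotype from AB × AO: 1/4 AA, 1/4 AB, 1/4 AO, 1/4 BO.
Crossing each possibility with the father BO and summing P(type AB): 1/4·1/2 + 1/4·1/4 + 1/4·1/4 + 1/4·0 = 1/4.
Similarly for Rh via the mother's Rh distribution: P(Rh+) = 7/8.
Independent loci: 1/4 × 7/8 = 7/32.

7/32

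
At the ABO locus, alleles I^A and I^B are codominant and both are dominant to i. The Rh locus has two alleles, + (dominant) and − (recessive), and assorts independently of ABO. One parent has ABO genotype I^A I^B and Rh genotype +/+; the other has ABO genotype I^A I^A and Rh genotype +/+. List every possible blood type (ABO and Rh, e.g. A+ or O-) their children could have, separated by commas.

Gametes from I^A I^B × I^A I^A give offspring ABO genotypes I^A I^A, I^A I^B, i.e. phenotypes A, AB.
Rh cross +/+ × +/+ → phenotypes Rh+.
Combining independently: A+, AB+.

A+, AB+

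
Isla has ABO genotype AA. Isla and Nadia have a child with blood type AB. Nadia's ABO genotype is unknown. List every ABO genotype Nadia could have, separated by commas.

AB, BB, BO

For each candidate genotype of Nadia, check whether crossing it with AA can produce every observed child phenotype.
  AA → possible child types {A} ✗
  AB → possible child types {A, AB} ✓
  AO → possible child types {A} ✗
  BB → possible child types {AB} ✓
  BO → possible child types {A, AB} ✓
  OO → possible child types {A} ✗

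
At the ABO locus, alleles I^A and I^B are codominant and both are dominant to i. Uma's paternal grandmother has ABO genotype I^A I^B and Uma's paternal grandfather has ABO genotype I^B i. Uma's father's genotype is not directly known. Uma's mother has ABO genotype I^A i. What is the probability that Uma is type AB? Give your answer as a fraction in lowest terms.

1/4

Uma's father's ABO genotype from I^A I^B × I^B i: 1/4 I^A I^B, 1/4 I^A i, 1/4 I^B I^B, 1/4 I^B i.
Crossing each possibility with the mother I^A i and summing P(type AB): 1/4·1/4 + 1/4·0 + 1/4·1/2 + 1/4·1/4 = 1/4.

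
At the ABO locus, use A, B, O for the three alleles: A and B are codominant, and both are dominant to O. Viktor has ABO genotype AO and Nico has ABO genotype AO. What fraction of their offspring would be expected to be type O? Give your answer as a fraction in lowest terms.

ABO cross AO × AO → offspring phenotypes: 1/4 O, 3/4 A.
So P(type O) = 1/4.

1/4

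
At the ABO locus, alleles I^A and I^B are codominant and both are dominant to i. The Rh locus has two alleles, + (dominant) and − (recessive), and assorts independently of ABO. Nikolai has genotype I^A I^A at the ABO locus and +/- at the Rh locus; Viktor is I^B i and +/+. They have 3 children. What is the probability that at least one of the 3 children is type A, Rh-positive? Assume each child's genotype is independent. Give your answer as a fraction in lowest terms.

ABO cross I^A I^A × I^B i → 1/2 A, 1/2 AB.
Rh cross +/- × +/+ → 1 Rh+; so P(type A, Rh-positive) = 1/2 × 1 = 1/2 per child.
P(none) = (1/2)^3 = 1/8; P(at least one) = 1 − 1/8 = 7/8.

7/8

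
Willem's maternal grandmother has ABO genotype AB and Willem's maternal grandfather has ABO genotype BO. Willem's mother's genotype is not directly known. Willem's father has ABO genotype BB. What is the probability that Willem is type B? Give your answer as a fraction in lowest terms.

3/4

Willem's mother's ABO genotype from AB × BO: 1/4 AB, 1/4 AO, 1/4 BB, 1/4 BO.
Crossing each possibility with the father BB and summing P(type B): 1/4·1/2 + 1/4·1/2 + 1/4·1 + 1/4·1 = 3/4.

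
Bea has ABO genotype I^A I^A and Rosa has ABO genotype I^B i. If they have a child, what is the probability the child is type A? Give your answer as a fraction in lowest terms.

1/2

ABO cross I^A I^A × I^B i → offspring phenotypes: 1/2 A, 1/2 AB.
So P(type A) = 1/2.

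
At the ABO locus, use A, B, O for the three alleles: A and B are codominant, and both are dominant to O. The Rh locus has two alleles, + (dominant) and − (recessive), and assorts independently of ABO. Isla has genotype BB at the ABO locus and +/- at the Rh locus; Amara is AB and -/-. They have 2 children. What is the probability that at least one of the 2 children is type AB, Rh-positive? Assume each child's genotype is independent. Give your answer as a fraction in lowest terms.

ABO cross BB × AB → 1/2 B, 1/2 AB.
Rh cross +/- × -/- → 1/2 Rh+, 1/2 Rh-; so P(type AB, Rh-positive) = 1/2 × 1/2 = 1/4 per child.
P(none) = (3/4)^2 = 9/16; P(at least one) = 1 − 9/16 = 7/16.

7/16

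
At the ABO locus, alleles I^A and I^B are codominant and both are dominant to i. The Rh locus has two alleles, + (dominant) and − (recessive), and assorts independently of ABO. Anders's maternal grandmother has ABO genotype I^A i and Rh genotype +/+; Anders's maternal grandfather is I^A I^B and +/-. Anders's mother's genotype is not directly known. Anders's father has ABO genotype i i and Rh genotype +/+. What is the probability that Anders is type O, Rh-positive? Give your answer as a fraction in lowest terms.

Anders's mother's ABO genotype from I^A i × I^A I^B: 1/4 I^A I^A, 1/4 I^A I^B, 1/4 I^A i, 1/4 I^B i.
Crossing each possibility with the father i i and summing P(type O): 1/4·0 + 1/4·0 + 1/4·1/2 + 1/4·1/2 = 1/4.
Similarly for Rh via the mother's Rh distribution: P(Rh+) = 1.
Independent loci: 1/4 × 1 = 1/4.

1/4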